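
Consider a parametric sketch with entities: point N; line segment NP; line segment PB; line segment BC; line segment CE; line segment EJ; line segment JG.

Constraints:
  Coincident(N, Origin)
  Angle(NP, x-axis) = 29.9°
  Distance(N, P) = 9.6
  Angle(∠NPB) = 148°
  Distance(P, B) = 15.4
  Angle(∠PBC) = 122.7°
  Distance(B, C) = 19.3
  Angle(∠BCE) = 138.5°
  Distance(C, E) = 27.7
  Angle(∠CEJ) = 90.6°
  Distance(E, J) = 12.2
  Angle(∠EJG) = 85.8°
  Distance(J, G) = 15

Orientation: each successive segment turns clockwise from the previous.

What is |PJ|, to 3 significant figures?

42.9

N is at the origin; NP runs at 29.9° with length 9.6, so P = (8.32, 4.79). ∠NPB = 148.0° gives PB at -2.10° from the x-axis; with |PB| = 15.4, B = (23.7, 4.22). ∠PBC = 122.7° gives BC at -59.4° from the x-axis; with |BC| = 19.3, C = (33.5, -12.4). ∠BCE = 138.5° gives CE at -101° from the x-axis; with |CE| = 27.7, E = (28.3, -39.6). ∠CEJ = 90.6° gives EJ at 170° from the x-axis; with |EJ| = 12.2, J = (16.3, -37.4). Then |PJ| = |J − P| = 42.9.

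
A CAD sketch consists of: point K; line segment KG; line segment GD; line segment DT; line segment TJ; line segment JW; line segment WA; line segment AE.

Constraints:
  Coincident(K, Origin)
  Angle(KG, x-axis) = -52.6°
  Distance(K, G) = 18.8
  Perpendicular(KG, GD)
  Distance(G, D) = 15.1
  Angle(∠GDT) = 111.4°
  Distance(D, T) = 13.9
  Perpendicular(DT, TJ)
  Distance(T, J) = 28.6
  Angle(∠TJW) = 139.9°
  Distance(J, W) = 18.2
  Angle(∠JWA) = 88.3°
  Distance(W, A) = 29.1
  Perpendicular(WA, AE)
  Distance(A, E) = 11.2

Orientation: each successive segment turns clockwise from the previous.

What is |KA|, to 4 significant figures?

31.59

K is at the origin; KG runs at -52.6° with length 18.8, so G = (11.42, -14.93). KG is perpendicular to GD, so GD runs at -142.6°; with |GD| = 15.1, D = (-0.5770, -24.11). ∠GDT = 111.4° gives DT at 148.8° from the x-axis; with |DT| = 13.9, T = (-12.47, -16.91). DT is perpendicular to TJ, so TJ runs at 58.80°; with |TJ| = 28.6, J = (2.349, 7.558). ∠TJW = 139.9° gives JW at 18.70° from the x-axis; with |JW| = 18.2, W = (19.59, 13.39). ∠JWA = 88.3° gives WA at -73.00° from the x-axis; with |WA| = 29.1, A = (28.10, -14.44). Then |KA| = |A − K| = 31.59.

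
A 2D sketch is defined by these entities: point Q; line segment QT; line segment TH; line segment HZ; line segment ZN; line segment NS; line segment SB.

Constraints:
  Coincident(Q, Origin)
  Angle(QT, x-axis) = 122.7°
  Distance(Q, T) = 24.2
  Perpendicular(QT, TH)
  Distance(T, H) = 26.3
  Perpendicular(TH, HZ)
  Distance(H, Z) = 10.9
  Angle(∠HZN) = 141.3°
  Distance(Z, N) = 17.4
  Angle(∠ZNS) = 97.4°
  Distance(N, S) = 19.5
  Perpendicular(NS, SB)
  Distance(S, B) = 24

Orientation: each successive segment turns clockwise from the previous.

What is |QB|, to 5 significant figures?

32.368

Q is at the origin; QT runs at 122.7° with length 24.2, so T = (-13.074, 20.365). QT ⟂ TH, so TH runs at 32.700°; with |TH| = 26.3, H = (9.0579, 34.573). TH is perpendicular to HZ, so HZ runs at -57.300°; with |HZ| = 10.9, Z = (14.947, 25.400). ∠HZN = 141.3° gives ZN at -96.000° from the x-axis; with |ZN| = 17.4, N = (13.128, 8.0957). ∠ZNS = 97.4° gives NS at -178.60° from the x-axis; with |NS| = 19.5, S = (-6.3664, 7.6193). NS ⟂ SB, so SB runs at 91.400°; with |SB| = 24.0, B = (-6.9528, 31.612). Then |QB| = |B − Q| = 32.368.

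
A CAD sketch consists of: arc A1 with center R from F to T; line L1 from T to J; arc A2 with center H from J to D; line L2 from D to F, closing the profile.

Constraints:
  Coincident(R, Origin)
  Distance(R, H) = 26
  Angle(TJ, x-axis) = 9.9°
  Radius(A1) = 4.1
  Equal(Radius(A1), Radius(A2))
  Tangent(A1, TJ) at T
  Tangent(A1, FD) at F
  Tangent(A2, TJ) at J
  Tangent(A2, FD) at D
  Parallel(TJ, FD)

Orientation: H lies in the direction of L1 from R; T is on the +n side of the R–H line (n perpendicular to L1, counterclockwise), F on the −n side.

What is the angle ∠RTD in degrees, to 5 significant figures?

72.496°

The slot axis is L1's direction at 9.9°, so u = (cos 9.9°, sin 9.9°) = (0.98511, 0.17193) and n = (−sin 9.9°, cos 9.9°) = (-0.17193, 0.98511). R is at the origin and H lies 26.0 along u from R, so H = 26.0·u = (25.613, 4.4702). Tangency of A1 to both parallel lines with radius 4.1 puts T and F at R ± 4.1·n: T = (-0.70491, 4.0389), F = (0.70491, -4.0389). Equal radii place J and D the same way about H: J = H + 4.1·n = (24.908, 8.5091), D = H − 4.1·n = (26.318, 0.43121). Then cos ∠RTD = TR·TD / (|TR||TD|), giving 72.496°.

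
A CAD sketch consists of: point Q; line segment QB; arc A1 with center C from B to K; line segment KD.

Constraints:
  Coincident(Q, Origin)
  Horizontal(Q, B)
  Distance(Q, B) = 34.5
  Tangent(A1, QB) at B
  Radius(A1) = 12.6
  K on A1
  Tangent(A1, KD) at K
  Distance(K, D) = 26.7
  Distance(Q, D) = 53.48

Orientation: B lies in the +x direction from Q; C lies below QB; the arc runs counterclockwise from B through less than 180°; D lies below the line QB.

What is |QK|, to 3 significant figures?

28.7

Checks: |QB| = 34.50 ✓; |CK| = 12.60 ✓; ∠(CK, KD) = 90.00° ✓; |KD| = 26.70 ✓; |QD| = 53.48 ✓.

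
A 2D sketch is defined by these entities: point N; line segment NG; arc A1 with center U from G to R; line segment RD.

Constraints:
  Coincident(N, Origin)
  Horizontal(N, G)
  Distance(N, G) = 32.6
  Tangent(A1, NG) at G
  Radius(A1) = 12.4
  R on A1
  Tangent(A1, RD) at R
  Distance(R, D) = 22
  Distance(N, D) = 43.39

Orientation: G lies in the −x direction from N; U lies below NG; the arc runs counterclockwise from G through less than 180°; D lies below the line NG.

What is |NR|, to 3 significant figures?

46.2

Checks: |NG| = 32.60 ✓; |UG| = 12.40 ✓; |UR| = 12.40 ✓; ∠(UR, RD) = 90.00° ✓; |RD| = 22.00 ✓; |ND| = 43.39 ✓.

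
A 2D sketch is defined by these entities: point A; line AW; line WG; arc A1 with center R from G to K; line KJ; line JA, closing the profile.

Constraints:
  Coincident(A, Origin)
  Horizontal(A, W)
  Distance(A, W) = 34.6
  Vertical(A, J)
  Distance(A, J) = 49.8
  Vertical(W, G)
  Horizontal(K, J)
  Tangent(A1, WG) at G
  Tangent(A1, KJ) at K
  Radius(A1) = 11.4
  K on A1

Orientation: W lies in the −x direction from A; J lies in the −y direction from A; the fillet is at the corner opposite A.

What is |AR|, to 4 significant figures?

44.86

A is at the origin; A and W share the same y with |AW| = 34.6 and W on the −x side, so W = (-34.60, 0.000). AJ is vertical with |AJ| = 49.8 and J on the −y side, so J = (0.000, -49.80). The virtual corner opposite A is at (-34.60, -49.80). Tangency of A1 to WG means the radius RG is perpendicular to WG and tangency of A1 to KJ means the radius RK is perpendicular to KJ, with radius 11.4, so the center R sits 11.4 in from both sides at R = (-23.20, -38.40). Then |AR| = |R − A| = 44.86.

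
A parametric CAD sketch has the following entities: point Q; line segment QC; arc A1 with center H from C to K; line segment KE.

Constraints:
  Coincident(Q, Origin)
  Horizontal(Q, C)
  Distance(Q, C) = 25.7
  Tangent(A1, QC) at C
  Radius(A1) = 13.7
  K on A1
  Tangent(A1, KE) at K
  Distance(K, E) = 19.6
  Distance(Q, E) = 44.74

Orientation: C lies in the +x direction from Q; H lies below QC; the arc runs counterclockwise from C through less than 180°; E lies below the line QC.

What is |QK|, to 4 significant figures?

25.15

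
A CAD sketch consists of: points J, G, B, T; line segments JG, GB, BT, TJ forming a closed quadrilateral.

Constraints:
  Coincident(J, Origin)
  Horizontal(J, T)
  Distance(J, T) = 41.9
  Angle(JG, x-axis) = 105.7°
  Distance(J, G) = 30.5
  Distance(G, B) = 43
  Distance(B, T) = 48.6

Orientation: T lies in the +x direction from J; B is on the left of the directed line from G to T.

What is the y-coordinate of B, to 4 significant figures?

47.32

Checks: |GB| = 43.00 ✓; |BT| = 48.60 ✓.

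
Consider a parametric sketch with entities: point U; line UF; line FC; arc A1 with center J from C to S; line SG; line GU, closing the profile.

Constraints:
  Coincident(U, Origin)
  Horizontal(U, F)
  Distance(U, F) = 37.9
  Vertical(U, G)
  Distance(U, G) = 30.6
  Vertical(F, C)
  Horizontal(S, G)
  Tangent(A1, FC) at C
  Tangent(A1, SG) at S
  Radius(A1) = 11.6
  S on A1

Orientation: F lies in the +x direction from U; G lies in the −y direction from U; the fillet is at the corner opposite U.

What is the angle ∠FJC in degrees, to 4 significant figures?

58.59°

The virtual corner opposite U is at (37.90, -30.60). Since A1 is tangent to FC there, JC ⟂ FC and tangency of A1 to SG means the radius JS is perpendicular to SG, with radius 11.6, so the center J sits 11.6 in from both sides at J = (26.30, -19.00). That places the tangent points at C = (37.90, -19.00) on FC and S = (26.30, -30.60) on SG. Then cos ∠FJC = JF·JC / (|JF||JC|), giving 58.59°.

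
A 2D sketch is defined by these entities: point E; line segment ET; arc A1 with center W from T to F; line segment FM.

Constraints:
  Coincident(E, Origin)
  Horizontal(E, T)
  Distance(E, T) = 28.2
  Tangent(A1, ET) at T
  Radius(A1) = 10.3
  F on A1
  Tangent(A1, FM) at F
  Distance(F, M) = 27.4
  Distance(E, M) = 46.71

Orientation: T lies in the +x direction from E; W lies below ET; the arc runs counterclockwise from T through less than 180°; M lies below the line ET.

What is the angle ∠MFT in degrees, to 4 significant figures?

127.8°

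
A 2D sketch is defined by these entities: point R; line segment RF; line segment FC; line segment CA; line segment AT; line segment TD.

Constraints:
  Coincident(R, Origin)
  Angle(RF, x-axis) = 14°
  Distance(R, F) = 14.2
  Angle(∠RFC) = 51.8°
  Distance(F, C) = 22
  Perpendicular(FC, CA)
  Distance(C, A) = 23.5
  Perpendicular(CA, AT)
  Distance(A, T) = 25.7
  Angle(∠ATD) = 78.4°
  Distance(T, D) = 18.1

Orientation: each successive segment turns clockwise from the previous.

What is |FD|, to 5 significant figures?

5.7700

R is at the origin; RF runs at 14.0° with length 14.2, so F = (13.778, 3.4353). ∠RFC = 51.8° gives FC at -114.20° from the x-axis; with |FC| = 22.0, C = (4.7599, -16.631). The perpendicularity gives CA at right angles to FC, so CA runs at 155.80°; with |CA| = 23.5, A = (-16.675, -6.9982). CA ⟂ AT, so AT runs at 65.800°; with |AT| = 25.7, T = (-6.1399, 16.443). ∠ATD = 78.4° gives TD at -35.800° from the x-axis; with |TD| = 18.1, D = (8.5403, 5.8556). Then |FD| = |D − F| = 5.7700.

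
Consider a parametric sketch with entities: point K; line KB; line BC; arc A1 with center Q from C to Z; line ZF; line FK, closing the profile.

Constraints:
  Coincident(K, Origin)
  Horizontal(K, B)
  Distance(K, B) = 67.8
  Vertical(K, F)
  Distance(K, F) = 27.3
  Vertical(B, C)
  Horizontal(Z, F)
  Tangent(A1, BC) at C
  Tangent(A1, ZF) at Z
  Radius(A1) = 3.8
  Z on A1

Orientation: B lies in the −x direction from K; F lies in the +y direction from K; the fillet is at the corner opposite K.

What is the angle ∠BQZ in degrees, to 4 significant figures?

170.8°

K is at the origin; K and B share the same y with |KB| = 67.8 and B on the −x side, so B = (-67.80, 0.000). K and F share the same x with |KF| = 27.3 and F on the +y side, so F = (0.000, 27.30). The virtual corner opposite K is at (-67.80, 27.30). The tangent condition forces QC to be normal to BC and the tangent condition forces QZ to be normal to ZF, with radius 3.8, so the center Q sits 3.8 in from both sides at Q = (-64.00, 23.50). That places the tangent points at C = (-67.80, 23.50) on BC and Z = (-64.00, 27.30) on ZF. Then cos ∠BQZ = QB·QZ / (|QB||QZ|), giving 170.8°.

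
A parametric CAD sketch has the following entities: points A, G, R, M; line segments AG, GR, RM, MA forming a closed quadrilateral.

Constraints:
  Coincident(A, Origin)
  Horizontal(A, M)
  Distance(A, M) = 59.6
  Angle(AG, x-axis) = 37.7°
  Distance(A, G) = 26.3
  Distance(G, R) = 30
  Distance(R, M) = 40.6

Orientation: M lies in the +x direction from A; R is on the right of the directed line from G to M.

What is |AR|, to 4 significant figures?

25.57

A is at the origin; A and M share the same y with |AM| = 59.6 and M in +x, so M = (59.6, 0). AG runs at 37.7° with |AG| = 26.3, so G = (20.81, 16.08). R is determined by |GR| = 30.0 and |RM| = 40.6 together: it lies at the intersection of circle(G, 30.0) and circle(M, 40.6). With |GM| = 41.99, the foot of the radical line on GM is 12.09 from G and the perpendicular offset is √(30.0² − 12.09²) = 27.46. Taking the right-of-GM solution: R = (21.46, -13.91).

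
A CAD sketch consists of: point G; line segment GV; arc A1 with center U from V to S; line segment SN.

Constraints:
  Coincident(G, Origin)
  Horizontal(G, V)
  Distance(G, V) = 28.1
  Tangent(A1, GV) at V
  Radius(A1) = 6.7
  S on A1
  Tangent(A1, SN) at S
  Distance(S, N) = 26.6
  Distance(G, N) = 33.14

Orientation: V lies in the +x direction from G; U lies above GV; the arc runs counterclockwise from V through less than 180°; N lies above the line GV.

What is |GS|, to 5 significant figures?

34.746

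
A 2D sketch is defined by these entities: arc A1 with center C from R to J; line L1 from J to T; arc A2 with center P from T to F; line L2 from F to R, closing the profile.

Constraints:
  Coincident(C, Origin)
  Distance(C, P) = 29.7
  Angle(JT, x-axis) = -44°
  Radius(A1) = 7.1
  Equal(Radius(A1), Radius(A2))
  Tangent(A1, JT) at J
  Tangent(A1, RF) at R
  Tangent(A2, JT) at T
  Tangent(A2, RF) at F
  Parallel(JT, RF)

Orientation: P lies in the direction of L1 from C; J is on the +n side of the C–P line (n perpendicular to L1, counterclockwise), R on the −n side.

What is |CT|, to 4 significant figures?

30.54

The slot axis is L1's direction at -44.0°, so u = (cos -44.0°, sin -44.0°) = (0.7193, -0.6947) and n = (−sin -44.0°, cos -44.0°) = (0.6947, 0.7193). C is at the origin and P lies 29.7 along u from C, so P = 29.7·u = (21.36, -20.63). Tangency of A1 to both parallel lines with radius 7.1 puts J and R at C ± 7.1·n: J = (4.932, 5.107), R = (-4.932, -5.107). Equal radii place T and F the same way about P: T = P + 7.1·n = (26.30, -15.52), F = P − 7.1·n = (16.43, -25.74). Then |CT| = |T − C| = 30.54.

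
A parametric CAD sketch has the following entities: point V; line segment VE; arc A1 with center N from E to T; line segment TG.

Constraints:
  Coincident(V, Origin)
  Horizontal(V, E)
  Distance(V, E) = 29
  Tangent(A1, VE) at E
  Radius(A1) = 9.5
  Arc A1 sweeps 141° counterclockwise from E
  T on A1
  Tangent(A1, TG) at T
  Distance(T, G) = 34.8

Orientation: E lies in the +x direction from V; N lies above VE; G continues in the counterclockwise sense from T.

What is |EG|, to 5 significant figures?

44.135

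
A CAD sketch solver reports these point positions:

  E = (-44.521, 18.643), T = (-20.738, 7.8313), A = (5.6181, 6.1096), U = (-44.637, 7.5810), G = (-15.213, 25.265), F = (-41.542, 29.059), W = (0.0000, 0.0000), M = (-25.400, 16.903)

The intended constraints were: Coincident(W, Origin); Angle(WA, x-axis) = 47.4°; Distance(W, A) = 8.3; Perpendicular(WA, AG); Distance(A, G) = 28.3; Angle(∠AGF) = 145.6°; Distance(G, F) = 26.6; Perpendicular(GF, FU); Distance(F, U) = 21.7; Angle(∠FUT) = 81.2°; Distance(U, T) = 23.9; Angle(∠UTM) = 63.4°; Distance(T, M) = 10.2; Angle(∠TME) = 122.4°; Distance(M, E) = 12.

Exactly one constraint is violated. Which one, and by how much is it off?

Distance(M, E) = 12 — off by 7.20.

W = (0.00, 0.00) ✓; WA at 47.40° ✓; |WA| = 8.300 ✓; ∠(WA, AG) = 90.00° ✓; |AG| = 28.30 ✓; ∠AGF = 145.6° ✓; |GF| = 26.60 ✓; ∠(GF, FU) = 90.00° ✓; |FU| = 21.70 ✓; ∠FUT = 81.20° ✓; |UT| = 23.90 ✓; ∠UTM = 63.40° ✓; |TM| = 10.20 ✓; ∠TME = 122.4° ✓; |ME| = 19.20 ✗.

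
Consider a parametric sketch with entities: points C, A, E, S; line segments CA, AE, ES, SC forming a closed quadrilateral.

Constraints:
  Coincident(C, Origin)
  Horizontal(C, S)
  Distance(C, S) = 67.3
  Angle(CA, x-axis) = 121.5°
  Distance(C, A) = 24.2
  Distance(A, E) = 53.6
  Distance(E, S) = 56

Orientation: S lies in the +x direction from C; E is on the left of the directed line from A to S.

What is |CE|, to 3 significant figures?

57.4

C is at the origin; CS is horizontal with |CS| = 67.3 and S in +x, so S = (67.3, 0). CA runs at 121.5° with |CA| = 24.2, so A = (-12.6, 20.6). E is determined by |AE| = 53.6 and |ES| = 56.0 together: it lies at the intersection of circle(A, 53.6) and circle(S, 56.0). With |AS| = 82.6, the foot of the radical line on AS is 39.7 from A and the perpendicular offset is √(53.6² − 39.7²) = 36.0. Taking the left-of-AS solution: E = (34.8, 45.6).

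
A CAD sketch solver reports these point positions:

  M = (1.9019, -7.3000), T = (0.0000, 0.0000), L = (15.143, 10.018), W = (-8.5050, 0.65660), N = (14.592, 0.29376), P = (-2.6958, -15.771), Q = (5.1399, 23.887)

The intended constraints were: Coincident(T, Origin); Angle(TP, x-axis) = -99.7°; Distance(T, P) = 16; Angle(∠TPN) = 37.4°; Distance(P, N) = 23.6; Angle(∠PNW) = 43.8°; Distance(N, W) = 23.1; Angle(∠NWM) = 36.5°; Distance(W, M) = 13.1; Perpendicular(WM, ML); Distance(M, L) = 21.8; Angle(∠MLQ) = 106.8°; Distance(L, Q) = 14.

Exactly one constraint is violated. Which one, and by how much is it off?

Distance(L, Q) = 14 — off by 3.10.

T = (0.00, 0.00) ✓; TP at -99.70° ✓; |TP| = 16.00 ✓; ∠TPN = 37.40° ✓; |PN| = 23.60 ✓; ∠PNW = 43.80° ✓; |NW| = 23.10 ✓; ∠NWM = 36.50° ✓; |WM| = 13.10 ✓; ∠(WM, ML) = 90.00° ✓; |ML| = 21.80 ✓; ∠MLQ = 106.8° ✓; |LQ| = 17.10 ✗.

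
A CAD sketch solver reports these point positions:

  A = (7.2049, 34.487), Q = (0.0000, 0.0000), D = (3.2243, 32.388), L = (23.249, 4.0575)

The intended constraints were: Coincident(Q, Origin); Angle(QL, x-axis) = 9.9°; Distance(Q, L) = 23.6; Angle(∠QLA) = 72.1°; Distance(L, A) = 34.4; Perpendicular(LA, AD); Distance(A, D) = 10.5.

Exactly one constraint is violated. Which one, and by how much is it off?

Distance(A, D) = 10.5 — off by 6.00.

Q = (0.00, 0.00) ✓; QL at 9.900° ✓; |QL| = 23.60 ✓; ∠QLA = 72.10° ✓; |LA| = 34.40 ✓; ∠(LA, AD) = 90.00° ✓; |AD| = 4.500 ✗.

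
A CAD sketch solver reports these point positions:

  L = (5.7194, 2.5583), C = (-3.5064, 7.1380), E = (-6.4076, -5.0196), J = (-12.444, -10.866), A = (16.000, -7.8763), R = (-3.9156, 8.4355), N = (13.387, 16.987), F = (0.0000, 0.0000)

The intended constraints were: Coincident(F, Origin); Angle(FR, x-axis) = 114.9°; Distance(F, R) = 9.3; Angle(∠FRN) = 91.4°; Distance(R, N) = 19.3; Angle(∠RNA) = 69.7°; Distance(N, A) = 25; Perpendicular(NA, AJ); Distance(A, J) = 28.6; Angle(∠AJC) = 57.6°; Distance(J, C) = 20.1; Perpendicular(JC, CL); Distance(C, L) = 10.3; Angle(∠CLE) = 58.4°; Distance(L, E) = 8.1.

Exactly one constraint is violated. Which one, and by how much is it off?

Distance(L, E) = 8.1 — off by 6.20.

F = (0.00, 0.00) ✓; FR at 114.9° ✓; |FR| = 9.300 ✓; ∠FRN = 91.40° ✓; |RN| = 19.30 ✓; ∠RNA = 69.70° ✓; |NA| = 25.00 ✓; ∠(NA, AJ) = 90.00° ✓; |AJ| = 28.60 ✓; ∠AJC = 57.60° ✓; |JC| = 20.10 ✓; ∠(JC, CL) = 90.00° ✓; |CL| = 10.30 ✓; ∠CLE = 58.40° ✓; |LE| = 14.30 ✗.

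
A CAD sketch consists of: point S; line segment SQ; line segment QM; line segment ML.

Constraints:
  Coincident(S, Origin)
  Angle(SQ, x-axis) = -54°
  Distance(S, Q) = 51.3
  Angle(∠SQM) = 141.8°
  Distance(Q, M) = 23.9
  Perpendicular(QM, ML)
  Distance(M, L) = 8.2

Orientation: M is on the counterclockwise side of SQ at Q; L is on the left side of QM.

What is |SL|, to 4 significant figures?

68.39

S is at the origin; SQ runs at -54.0° with length 51.3, so Q = 51.3·(cos -54.0°, sin -54.0°) = (30.15, -41.50). ∠SQM = 141.8°, so QM runs at -54.0° + (180° − 141.8°) = -15.80° from the x-axis; with |QM| = 23.9, M = Q + 23.9·(cos -15.80°, sin -15.80°) = (53.15, -48.01). The perpendicularity gives ML at right angles to QM; with |ML| = 8.2 on the left of QM, L = M + 8.2·(0.2723, 0.9622) = (55.38, -40.12). Then |SL| = |L − S| = 68.39.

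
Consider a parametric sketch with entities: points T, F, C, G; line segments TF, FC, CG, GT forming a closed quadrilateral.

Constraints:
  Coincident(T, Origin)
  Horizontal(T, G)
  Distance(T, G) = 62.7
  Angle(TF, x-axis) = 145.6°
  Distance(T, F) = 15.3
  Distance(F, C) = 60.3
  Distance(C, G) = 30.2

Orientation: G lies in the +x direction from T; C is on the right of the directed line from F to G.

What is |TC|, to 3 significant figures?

45.1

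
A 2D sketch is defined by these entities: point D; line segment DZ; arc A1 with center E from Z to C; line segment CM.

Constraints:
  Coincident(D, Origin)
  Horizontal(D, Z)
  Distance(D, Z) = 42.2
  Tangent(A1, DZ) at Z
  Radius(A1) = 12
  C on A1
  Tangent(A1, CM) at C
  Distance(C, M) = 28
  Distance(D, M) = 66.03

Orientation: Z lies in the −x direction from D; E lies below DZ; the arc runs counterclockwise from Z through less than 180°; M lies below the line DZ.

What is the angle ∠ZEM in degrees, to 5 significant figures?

161.55°

D is at the origin; D and Z share the same y with |DZ| = 42.2 and Z on the −x side, so Z = (-42.200, 0.0000). The tangent condition forces EZ to be normal to DZ, so E = Z + (0, -12) = (-42.200, -12.000). Since EC ⟂ CM (tangency), |EM| = √(12.0² + 28.0²) = 30.463 regardless of where C sits on A1. So M lies on both circle(D, 66.03) and circle(E, 30.463); the below-DZ intersection is M = (-51.840, -40.898). C is the foot of the tangent from M: C = (-54.159, -12.994).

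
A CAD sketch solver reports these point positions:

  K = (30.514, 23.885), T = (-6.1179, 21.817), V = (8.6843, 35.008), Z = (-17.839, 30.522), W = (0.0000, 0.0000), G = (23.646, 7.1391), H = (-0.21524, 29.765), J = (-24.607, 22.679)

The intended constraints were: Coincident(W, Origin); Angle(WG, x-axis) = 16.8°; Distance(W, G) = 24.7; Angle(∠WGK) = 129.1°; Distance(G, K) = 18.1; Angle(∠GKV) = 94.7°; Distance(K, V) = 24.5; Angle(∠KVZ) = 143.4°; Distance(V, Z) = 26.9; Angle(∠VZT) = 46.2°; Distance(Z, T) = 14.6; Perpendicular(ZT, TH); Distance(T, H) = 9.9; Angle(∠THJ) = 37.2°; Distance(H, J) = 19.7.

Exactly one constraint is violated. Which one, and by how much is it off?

Distance(H, J) = 19.7 — off by 5.70.

W = (0.00, 0.00) ✓; WG at 16.80° ✓; |WG| = 24.70 ✓; ∠WGK = 129.1° ✓; |GK| = 18.10 ✓; ∠GKV = 94.70° ✓; |KV| = 24.50 ✓; ∠KVZ = 143.4° ✓; |VZ| = 26.90 ✓; ∠VZT = 46.20° ✓; |ZT| = 14.60 ✓; ∠(ZT, TH) = 90.00° ✓; |TH| = 9.900 ✓; ∠THJ = 37.20° ✓; |HJ| = 25.40 ✗.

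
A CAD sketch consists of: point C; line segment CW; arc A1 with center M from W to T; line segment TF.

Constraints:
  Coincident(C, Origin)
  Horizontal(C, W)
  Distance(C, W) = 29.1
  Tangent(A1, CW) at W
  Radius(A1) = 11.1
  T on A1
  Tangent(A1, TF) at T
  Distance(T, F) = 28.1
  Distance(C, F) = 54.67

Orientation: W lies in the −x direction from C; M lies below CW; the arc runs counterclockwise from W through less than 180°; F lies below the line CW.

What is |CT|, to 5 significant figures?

41.986

Checks: ∠(MW, WC) = 90.00° ✓; |MT| = 11.10 ✓; ∠(MT, TF) = 90.00° ✓; |TF| = 28.10 ✓; |CF| = 54.67 ✓.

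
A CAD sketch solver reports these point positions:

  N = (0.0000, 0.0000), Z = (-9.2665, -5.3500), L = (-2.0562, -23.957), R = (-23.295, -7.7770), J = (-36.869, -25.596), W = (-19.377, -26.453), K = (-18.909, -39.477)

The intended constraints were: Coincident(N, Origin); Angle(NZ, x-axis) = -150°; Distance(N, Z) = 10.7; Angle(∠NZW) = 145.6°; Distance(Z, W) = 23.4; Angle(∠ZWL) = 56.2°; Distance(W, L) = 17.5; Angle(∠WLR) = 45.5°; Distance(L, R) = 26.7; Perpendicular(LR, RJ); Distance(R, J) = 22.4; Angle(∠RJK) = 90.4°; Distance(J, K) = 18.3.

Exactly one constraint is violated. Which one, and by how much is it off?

Distance(J, K) = 18.3 — off by 4.40.

N = (0.00, 0.00) ✓; NZ at -150.0° ✓; |NZ| = 10.70 ✓; ∠NZW = 145.6° ✓; |ZW| = 23.40 ✓; ∠ZWL = 56.20° ✓; |WL| = 17.50 ✓; ∠WLR = 45.50° ✓; |LR| = 26.70 ✓; ∠(LR, RJ) = 90.00° ✓; |RJ| = 22.40 ✓; ∠RJK = 90.40° ✓; |JK| = 22.70 ✗.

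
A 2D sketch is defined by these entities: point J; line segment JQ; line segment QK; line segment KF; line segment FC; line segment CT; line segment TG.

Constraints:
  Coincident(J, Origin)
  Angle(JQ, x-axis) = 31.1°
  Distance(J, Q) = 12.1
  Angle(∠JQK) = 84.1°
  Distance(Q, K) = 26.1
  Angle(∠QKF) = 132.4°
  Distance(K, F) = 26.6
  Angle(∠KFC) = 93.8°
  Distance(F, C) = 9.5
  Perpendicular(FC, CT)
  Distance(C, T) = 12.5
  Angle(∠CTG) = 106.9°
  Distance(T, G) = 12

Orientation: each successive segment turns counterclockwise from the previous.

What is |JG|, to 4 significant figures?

32.99

J is at the origin; JQ runs at 31.1° with length 12.1, so Q = (10.36, 6.250). ∠JQK = 84.1° gives QK at 127.0° from the x-axis; with |QK| = 26.1, K = (-5.347, 27.09). ∠QKF = 132.4° gives KF at 174.6° from the x-axis; with |KF| = 26.6, F = (-31.83, 29.60). ∠KFC = 93.8° gives FC at -99.20° from the x-axis; with |FC| = 9.5, C = (-33.35, 20.22). The perpendicularity gives CT at right angles to FC, so CT runs at -9.200°; with |CT| = 12.5, T = (-21.01, 18.22). ∠CTG = 106.9° gives TG at 63.90° from the x-axis; with |TG| = 12.0, G = (-15.73, 29.00). Then |JG| = |G − J| = 32.99.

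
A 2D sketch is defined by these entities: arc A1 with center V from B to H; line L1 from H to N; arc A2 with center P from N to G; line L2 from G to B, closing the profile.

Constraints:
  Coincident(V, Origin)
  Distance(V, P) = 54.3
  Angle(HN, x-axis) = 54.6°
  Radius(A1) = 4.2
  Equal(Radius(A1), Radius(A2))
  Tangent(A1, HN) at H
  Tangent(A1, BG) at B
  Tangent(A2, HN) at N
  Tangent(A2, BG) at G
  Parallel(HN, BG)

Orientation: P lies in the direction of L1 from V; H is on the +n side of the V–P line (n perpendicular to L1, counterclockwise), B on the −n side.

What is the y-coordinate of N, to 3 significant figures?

46.7

The slot axis is L1's direction at 54.6°, so u = (cos 54.6°, sin 54.6°) = (0.579, 0.815) and n = (−sin 54.6°, cos 54.6°) = (-0.815, 0.579). V is at the origin and P lies 54.3 along u from V, so P = 54.3·u = (31.5, 44.3). Tangency of A1 to both parallel lines with radius 4.2 puts H and B at V ± 4.2·n: H = (-3.42, 2.43), B = (3.42, -2.43). Equal radii place N and G the same way about P: N = P + 4.2·n = (28.0, 46.7), G = P − 4.2·n = (34.9, 41.8). So N.y = 46.7.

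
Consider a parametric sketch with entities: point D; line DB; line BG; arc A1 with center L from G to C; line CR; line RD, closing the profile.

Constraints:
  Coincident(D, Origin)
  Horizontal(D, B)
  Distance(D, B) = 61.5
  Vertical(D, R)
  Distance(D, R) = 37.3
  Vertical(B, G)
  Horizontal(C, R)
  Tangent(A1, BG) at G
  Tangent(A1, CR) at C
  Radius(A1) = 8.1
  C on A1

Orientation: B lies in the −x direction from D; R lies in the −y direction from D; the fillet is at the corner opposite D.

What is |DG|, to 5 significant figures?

68.080

D is at the origin; DB is horizontal with |DB| = 61.5 and B on the −x side, so B = (-61.500, 0.0000). D and R share the same x with |DR| = 37.3 and R on the −y side, so R = (0.0000, -37.300). The virtual corner opposite D is at (-61.500, -37.300). Since A1 is tangent to BG there, LG ⟂ BG and A1 meets CR tangentially, so LC is at right angles to CR, with radius 8.1, so the center L sits 8.1 in from both sides at L = (-53.400, -29.200). That places the tangent points at G = (-61.500, -29.200) on BG and C = (-53.400, -37.300) on CR. Then |DG| = |G − D| = 68.080.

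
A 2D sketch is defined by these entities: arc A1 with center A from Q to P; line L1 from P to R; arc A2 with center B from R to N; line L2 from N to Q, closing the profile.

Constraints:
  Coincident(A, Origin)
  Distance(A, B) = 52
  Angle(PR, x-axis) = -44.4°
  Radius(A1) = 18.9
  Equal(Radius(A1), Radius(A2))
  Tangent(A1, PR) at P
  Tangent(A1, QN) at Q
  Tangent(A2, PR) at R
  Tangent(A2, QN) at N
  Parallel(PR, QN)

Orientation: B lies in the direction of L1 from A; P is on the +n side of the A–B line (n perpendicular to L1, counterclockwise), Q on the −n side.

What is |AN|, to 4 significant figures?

55.33

The slot axis is L1's direction at -44.4°, so u = (cos -44.4°, sin -44.4°) = (0.7145, -0.6997) and n = (−sin -44.4°, cos -44.4°) = (0.6997, 0.7145). A is at the origin and B lies 52.0 along u from A, so B = 52.0·u = (37.15, -36.38). Tangency of A1 to both parallel lines with radius 18.9 puts P and Q at A ± 18.9·n: P = (13.22, 13.50), Q = (-13.22, -13.50). Equal radii place R and N the same way about B: R = B + 18.9·n = (50.38, -22.88), N = B − 18.9·n = (23.93, -49.89). Then |AN| = |N − A| = 55.33.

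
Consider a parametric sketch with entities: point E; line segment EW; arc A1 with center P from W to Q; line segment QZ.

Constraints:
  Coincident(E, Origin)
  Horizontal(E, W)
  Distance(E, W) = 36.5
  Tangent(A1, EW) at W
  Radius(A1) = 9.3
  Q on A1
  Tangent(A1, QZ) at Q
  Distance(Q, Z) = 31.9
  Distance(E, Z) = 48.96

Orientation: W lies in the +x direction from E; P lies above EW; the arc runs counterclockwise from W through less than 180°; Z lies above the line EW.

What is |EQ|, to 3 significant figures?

46.6

Checks: |PQ| = 9.300 ✓; ∠(PQ, QZ) = 90.00° ✓; |QZ| = 31.90 ✓; |EZ| = 48.96 ✓.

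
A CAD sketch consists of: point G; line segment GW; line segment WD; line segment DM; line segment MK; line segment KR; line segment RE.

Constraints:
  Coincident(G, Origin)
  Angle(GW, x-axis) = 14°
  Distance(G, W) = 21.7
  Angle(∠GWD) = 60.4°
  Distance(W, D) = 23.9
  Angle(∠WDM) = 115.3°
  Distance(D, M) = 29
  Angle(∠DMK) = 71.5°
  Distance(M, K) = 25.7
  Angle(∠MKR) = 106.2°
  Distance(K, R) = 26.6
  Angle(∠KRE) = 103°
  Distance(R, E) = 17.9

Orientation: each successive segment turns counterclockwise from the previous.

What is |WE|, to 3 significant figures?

15.9

∠MKR = 106.2° gives KR at 20.6° from the x-axis; with |KR| = 26.6, R = (17.3, 2.23). ∠KRE = 103.0° gives RE at 97.6° from the x-axis; with |RE| = 17.9, E = (15.0, 20.0). Then |WE| = |E − W| = 15.9.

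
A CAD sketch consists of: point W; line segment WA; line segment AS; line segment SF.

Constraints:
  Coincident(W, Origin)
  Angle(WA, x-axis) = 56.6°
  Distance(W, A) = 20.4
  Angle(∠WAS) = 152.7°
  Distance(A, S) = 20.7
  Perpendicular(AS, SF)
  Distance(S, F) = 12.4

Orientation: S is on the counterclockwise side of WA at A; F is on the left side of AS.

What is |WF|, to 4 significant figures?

38.95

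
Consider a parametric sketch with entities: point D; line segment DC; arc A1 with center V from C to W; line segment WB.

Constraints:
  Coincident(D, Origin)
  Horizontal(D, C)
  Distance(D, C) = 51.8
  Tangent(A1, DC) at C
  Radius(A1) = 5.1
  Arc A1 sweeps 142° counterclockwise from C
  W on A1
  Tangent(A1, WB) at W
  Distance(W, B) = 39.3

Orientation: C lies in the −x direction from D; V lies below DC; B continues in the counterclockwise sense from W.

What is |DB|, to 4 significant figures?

41.04

D is at the origin; DC is horizontal with |DC| = 51.8 and C on the −x side, so C = (-51.80, 0.000). Tangency of A1 to DC means the radius VC is perpendicular to DC, so V = C + (0, -5.1) = (-51.80, -5.100). On A1, C sits at bearing 90° from V; a 142° counterclockwise sweep puts W at bearing 232°, so W = V + 5.1·(cos 232°, sin 232°) = (-54.94, -9.119). The tangent condition forces VW to be normal to WB, so WB runs along (−sin 232°, cos 232°); with |WB| = 39.3, B = (-23.97, -33.31). Then |DB| = |B − D| = 41.04.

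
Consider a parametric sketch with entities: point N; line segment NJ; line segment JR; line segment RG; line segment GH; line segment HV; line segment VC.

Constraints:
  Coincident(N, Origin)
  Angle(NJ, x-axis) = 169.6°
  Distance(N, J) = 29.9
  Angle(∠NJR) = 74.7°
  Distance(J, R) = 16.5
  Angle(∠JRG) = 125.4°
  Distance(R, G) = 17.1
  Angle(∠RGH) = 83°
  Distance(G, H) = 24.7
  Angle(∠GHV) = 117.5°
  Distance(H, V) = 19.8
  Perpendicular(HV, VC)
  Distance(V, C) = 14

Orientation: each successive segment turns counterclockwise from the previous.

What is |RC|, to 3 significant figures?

20.6

N is at the origin; NJ runs at 169.6° with length 29.9, so J = (-29.4, 5.40). ∠NJR = 74.7° gives JR at -85.1° from the x-axis; with |JR| = 16.5, R = (-28.0, -11.0). ∠JRG = 125.4° gives RG at -30.5° from the x-axis; with |RG| = 17.1, G = (-13.3, -19.7). ∠RGH = 83.0° gives GH at 66.5° from the x-axis; with |GH| = 24.7, H = (-3.42, 2.93). ∠GHV = 117.5° gives HV at 129° from the x-axis; with |HV| = 19.8, V = (-15.9, 18.3). HV ⟂ VC, so VC runs at -141°; with |VC| = 14.0, C = (-26.8, 9.51). Then |RC| = |C − R| = 20.6.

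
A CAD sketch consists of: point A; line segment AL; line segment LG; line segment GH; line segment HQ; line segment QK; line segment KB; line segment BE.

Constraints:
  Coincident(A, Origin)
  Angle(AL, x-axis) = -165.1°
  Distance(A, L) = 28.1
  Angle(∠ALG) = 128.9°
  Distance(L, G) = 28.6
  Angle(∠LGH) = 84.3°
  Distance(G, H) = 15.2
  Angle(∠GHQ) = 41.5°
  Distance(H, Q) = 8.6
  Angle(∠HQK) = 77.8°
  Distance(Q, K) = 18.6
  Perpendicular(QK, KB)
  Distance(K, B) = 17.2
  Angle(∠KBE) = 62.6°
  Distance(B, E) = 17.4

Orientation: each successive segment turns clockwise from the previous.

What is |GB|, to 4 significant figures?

23.95

∠HQK = 77.8° gives QK at 167.4° from the x-axis; with |QK| = 18.6, K = (-58.30, 16.44). QK is perpendicular to KB, so KB runs at 77.40°; with |KB| = 17.2, B = (-54.54, 33.22). Then |GB| = |B − G| = 23.95.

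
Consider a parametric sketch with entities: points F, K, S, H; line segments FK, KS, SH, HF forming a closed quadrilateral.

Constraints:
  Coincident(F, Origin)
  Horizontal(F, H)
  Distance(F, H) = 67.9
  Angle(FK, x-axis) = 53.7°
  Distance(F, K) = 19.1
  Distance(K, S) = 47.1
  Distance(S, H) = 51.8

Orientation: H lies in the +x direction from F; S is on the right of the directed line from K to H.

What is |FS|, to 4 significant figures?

38.95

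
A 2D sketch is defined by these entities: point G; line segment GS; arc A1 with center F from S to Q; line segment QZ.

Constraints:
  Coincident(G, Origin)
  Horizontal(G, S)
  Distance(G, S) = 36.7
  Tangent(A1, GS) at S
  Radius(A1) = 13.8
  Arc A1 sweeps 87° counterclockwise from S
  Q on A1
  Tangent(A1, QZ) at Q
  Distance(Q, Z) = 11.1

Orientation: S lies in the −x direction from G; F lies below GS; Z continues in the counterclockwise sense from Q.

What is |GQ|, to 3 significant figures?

52.1

A1 meets GS tangentially, so FS is at right angles to GS, so F = S + (0, -13.8) = (-36.7, -13.8). On A1, S sits at bearing 90° from F; an 87° counterclockwise sweep puts Q at bearing 177°, so Q = F + 13.8·(cos 177°, sin 177°) = (-50.5, -13.1). Then |GQ| = |Q − G| = 52.1.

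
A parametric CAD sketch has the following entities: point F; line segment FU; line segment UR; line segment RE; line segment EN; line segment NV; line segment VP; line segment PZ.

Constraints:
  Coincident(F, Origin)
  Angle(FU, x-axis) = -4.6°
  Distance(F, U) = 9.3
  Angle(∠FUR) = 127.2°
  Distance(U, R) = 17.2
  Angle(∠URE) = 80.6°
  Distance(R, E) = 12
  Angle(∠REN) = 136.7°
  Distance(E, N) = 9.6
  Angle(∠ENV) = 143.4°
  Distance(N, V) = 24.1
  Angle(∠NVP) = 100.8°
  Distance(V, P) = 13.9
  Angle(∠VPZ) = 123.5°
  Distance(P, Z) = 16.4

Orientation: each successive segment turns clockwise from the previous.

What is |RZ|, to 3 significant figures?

25.9

F is at the origin; FU runs at -4.6° with length 9.3, so U = (9.27, -0.746). ∠FUR = 127.2° gives UR at -57.4° from the x-axis; with |UR| = 17.2, R = (18.5, -15.2). ∠URE = 80.6° gives RE at -157° from the x-axis; with |RE| = 12.0, E = (7.51, -20.0). ∠REN = 136.7° gives EN at 160° from the x-axis; with |EN| = 9.6, N = (-1.51, -16.7). ∠ENV = 143.4° gives NV at 123° from the x-axis; with |NV| = 24.1, V = (-14.7, 3.48). ∠NVP = 100.8° gives VP at 44.1° from the x-axis; with |VP| = 13.9, P = (-4.76, 13.2). ∠VPZ = 123.5° gives PZ at -12.4° from the x-axis; with |PZ| = 16.4, Z = (11.3, 9.63). Then |RZ| = |Z − R| = 25.9.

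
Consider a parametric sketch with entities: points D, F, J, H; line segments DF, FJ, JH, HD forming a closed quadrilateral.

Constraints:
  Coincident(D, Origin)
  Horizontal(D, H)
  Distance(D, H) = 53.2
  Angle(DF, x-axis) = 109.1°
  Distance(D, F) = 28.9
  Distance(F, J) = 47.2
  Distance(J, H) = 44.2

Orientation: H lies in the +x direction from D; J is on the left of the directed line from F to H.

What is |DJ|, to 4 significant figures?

54.17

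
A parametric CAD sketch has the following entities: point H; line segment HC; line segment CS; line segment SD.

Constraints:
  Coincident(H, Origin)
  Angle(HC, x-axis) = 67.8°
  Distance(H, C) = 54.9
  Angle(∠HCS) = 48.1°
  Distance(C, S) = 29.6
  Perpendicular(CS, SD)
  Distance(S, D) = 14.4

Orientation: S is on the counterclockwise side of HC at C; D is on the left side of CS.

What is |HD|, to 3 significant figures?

27.4

H is at the origin; HC runs at 67.8° with length 54.9, so C = 54.9·(cos 67.8°, sin 67.8°) = (20.7, 50.8). ∠HCS = 48.1°, so CS runs at 67.8° + (180° − 48.1°) = 200° from the x-axis; with |CS| = 29.6, S = C + 29.6·(cos 200°, sin 200°) = (-7.12, 40.9). The perpendicularity gives SD at right angles to CS; with |SD| = 14.4 on the left of CS, D = S + 14.4·(0.337, -0.941) = (-2.27, 27.3). Then |HD| = |D − H| = 27.4.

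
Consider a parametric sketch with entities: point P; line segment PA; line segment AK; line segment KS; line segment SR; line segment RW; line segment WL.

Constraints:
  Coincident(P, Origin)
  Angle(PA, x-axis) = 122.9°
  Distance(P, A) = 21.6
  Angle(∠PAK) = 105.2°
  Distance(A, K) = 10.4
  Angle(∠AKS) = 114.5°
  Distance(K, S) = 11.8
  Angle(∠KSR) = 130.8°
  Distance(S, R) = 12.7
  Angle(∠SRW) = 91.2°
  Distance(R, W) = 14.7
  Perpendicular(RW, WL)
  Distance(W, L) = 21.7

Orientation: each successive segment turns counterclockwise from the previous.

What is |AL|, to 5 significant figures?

6.2261

P is at the origin; PA runs at 122.9° with length 21.6, so A = (-11.733, 18.136). ∠PAK = 105.2° gives AK at -162.30° from the x-axis; with |AK| = 10.4, K = (-21.640, 14.974). ∠AKS = 114.5° gives KS at -96.800° from the x-axis; with |KS| = 11.8, S = (-23.037, 3.2569). ∠KSR = 130.8° gives SR at -47.600° from the x-axis; with |SR| = 12.7, R = (-14.474, -6.1215). ∠SRW = 91.2° gives RW at 41.200° from the x-axis; with |RW| = 14.7, W = (-3.4133, 3.5612). The perpendicularity gives WL at right angles to RW, so WL runs at 131.20°; with |WL| = 21.7, L = (-17.707, 19.889). Then |AL| = |L − A| = 6.2261.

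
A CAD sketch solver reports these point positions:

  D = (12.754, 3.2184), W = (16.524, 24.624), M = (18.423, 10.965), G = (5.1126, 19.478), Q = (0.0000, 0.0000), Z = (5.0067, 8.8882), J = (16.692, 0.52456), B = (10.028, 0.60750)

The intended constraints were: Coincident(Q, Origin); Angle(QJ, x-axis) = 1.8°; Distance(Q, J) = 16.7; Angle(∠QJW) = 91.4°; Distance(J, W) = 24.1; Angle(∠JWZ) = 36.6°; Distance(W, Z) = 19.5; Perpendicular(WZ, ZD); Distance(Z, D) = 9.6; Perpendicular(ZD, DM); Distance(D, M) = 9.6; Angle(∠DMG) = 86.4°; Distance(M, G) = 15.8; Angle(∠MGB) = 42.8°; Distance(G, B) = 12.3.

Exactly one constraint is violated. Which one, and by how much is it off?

Distance(G, B) = 12.3 — off by 7.20.

Q = (0.00, 0.00) ✓; QJ at 1.800° ✓; |QJ| = 16.70 ✓; ∠QJW = 91.40° ✓; |JW| = 24.10 ✓; ∠JWZ = 36.60° ✓; |WZ| = 19.50 ✓; ∠(WZ, ZD) = 90.00° ✓; |ZD| = 9.600 ✓; ∠(ZD, DM) = 90.00° ✓; |DM| = 9.599 ✓; ∠DMG = 86.41° ✓; |MG| = 15.80 ✓; ∠MGB = 42.80° ✓; |GB| = 19.50 ✗.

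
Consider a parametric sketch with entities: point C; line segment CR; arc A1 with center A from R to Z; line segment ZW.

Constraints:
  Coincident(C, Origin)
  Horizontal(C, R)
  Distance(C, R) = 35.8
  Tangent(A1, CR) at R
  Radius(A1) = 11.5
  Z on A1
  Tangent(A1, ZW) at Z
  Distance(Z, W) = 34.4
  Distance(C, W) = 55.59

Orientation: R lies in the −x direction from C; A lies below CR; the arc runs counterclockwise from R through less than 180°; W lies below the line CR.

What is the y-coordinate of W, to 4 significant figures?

-47.20

Checks: |AZ| = 11.50 ✓; ∠(AZ, ZW) = 90.00° ✓; |ZW| = 34.40 ✓; |CW| = 55.59 ✓.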